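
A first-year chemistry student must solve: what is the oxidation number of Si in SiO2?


x + 2(-2) = 0, so x = +4
Oxidation number: +4

+4


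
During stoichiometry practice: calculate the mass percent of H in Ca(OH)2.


M(Ca(OH)2) = 1×40.08 + 2×16.0 + 2×1.008 = 74.096 g/mol
Mass of H = 2 × 1.008 = 2.016 g/mol
% H = 2.016/74.096 × 100 = 2.72%

2.72%


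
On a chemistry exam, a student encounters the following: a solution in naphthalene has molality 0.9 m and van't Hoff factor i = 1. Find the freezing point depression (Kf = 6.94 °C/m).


ΔTf = Kf × m × i
= 6.94 × 0.9 × 1
= 6.246 °C

6.246 °C


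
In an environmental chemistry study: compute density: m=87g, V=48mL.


ρ = mass/volume
= 87/48
= 1.812 g/mL

1.812 g/mL


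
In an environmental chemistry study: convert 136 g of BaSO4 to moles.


M(BaSO4) = 233.4 g/mol
n = mass/M = 136/233.4 = 0.5827 mol

0.5827 mol


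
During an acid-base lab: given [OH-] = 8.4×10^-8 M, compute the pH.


pOH = -log10([OH-]) = -log10(8.4×10^-8)
= 8 - log10(8.4) = 7.08
pH = 14 - pOH = 14 - 7.08 = 6.92

6.92


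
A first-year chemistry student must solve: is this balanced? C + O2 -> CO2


Equation: C + O2 -> CO2
Check atoms: C: 1=1, O: 2=2
Balanced

Yes, balanced


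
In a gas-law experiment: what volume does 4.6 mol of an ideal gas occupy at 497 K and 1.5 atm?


PV = nRT  (R = 0.08206 L·atm/(mol·K))
V = nRT/P = 4.6×0.08206×497/1.5
= 125.07 L

125.07 L


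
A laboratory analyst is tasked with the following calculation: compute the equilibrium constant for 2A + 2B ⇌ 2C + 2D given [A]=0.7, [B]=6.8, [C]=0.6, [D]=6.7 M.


Kc = [C]^2[D]^2/([A]^2[B]^2)
= (0.6^2 × 6.7^2)/(0.7^2 × 6.8^2)
= 16.1604/22.6576
= 0.7132

0.7132


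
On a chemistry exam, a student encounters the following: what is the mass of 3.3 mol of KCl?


M(KCl) = 74.55 g/mol
mass = n × M = 3.3 × 74.55 = 246.02 g

246.02 g


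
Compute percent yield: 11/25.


% yield = actual/theoretical × 100
= 11/25 × 100
= 44.0%

44.0%


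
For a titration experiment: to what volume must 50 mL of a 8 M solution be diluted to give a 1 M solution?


C1V1 = C2V2
8 × 50 = 1 × V2
V2 = 400/1 = 400.0 mL

400.0 mL


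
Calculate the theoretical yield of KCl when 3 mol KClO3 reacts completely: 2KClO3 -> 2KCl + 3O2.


Mole ratio KCl:KClO3 = 2:2
n(KCl) = 3 × 2/2 = 3.000 mol
mass = 3.000 × 74.55 = 223.65 g

223.65 g


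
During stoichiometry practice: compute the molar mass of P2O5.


M(P2O5) = 2×30.97 + 5×16.0
= 61.94 + 80.0
= 141.94 g/mol

141.94 g/mol


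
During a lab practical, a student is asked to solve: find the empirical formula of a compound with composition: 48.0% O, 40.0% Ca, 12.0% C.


Assume 100 g sample. Moles of each element:
  O: 48.0/16.0 = 3.0 mol
  Ca: 40.0/40.08 = 0.998 mol
  C: 12.0/12.01 = 0.999 mol
Divide by smallest (0.998):
  O: 3.0/0.998 = 3.01
  Ca: 0.998/0.998 = 1.0
  C: 0.999/0.998 = 1.0
Empirical formula: CaCO3

CaCO3


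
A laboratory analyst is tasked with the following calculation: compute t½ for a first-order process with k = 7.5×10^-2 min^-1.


t½ = ln2/k = 0.693147/(7.5×10^-2 min^-1)
= 9.242 min

9.242 min


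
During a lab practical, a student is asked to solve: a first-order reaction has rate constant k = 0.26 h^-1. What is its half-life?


t½ = ln2/k = 0.693147/(0.26 h^-1)
= 2.666 h

2.666 h


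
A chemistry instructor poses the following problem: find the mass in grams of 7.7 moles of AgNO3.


M(AgNO3) = 169.88 g/mol
mass = n × M = 7.7 × 169.88 = 1308.08 g

1308.08 g


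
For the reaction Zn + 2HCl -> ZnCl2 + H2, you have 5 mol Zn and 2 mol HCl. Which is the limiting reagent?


Mole ratio available / coefficient:
  Zn: 5/1 = 5.000
  HCl: 2/2 = 1.000
Smaller ratio is limiting.

HCl


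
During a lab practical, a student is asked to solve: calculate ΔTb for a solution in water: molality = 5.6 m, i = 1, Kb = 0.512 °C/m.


ΔTb = Kb × m × i
= 0.512 × 5.6 × 1
= 2.8672 °C

2.8672 °C


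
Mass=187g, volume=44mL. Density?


ρ = mass/volume
= 187/44
= 4.25 g/mL

4.25 g/mL


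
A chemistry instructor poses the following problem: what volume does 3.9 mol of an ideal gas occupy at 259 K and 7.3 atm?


PV = nRT  (R = 0.08206 L·atm/(mol·K))
V = nRT/P = 3.9×0.08206×259/7.3
= 11.355 L

11.355 L


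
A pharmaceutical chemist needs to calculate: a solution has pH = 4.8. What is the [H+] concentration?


[H+] = 10^(-pH) = 10^(-4.8)
= 1.58×10^-5 M

1.58×10^-5 M


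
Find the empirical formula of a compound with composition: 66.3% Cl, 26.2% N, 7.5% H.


Assume 100 g sample. Moles of each element:
  Cl: 66.3/35.45 = 1.87 mol
  N: 26.2/14.01 = 1.87 mol
  H: 7.5/1.008 = 7.44 mol
Divide by smallest (1.87):
  Cl: 1.87/1.87 = 1.0
  N: 1.87/1.87 = 1.0
  H: 7.44/1.87 = 3.98
Empirical formula: NH4Cl

NH4Cl


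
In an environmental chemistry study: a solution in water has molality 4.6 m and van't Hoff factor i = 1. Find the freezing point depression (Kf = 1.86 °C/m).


ΔTf = Kf × m × i
= 1.86 × 4.6 × 1
= 8.556 °C

8.556 °C


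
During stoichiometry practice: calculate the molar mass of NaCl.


M(NaCl) = 1×22.99 + 1×35.45
= 22.99 + 35.45
= 58.44 g/mol

58.44 g/mol


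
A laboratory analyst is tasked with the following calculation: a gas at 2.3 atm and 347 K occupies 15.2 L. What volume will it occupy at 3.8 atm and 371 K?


P1V1/T1 = P2V2/T2
V2 = P1V1T2/(T1P2)
= 2.3×15.2×371/(347×3.8)
= 9.836 L

9.836 L


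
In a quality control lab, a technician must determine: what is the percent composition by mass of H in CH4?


M(CH4) = 1×12.01 + 4×1.008 = 16.042 g/mol
Mass of H = 4 × 1.008 = 4.032 g/mol
% H = 4.032/16.042 × 100 = 25.13%

25.13%


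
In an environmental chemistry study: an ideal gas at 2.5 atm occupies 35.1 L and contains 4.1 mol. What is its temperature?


PV = nRT  (R = 0.08206 L·atm/(mol·K))
T = PV/(nR) = 2.5×35.1/(4.1×0.08206)
= 87.75/0.336446
= 260.81 K

260.81 K


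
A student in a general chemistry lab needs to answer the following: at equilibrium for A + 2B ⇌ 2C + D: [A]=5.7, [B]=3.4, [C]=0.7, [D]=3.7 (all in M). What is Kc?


Kc = [C]^2[D]/([A][B]^2)
= (0.7^2 × 3.7^1)/(5.7^1 × 3.4^2)
= 1.813/65.892
= 0.02751

0.02751


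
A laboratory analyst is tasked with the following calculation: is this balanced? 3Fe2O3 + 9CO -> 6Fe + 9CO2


Equation: 3Fe2O3 + 9CO -> 6Fe + 9CO2
Check atoms: C: 9=9, Fe: 6=6, O: 18=18
Balanced

Yes, balanced


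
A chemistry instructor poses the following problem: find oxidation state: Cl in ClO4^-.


x + 4(-2) = -1, so x = +7
Oxidation number: +7

+7


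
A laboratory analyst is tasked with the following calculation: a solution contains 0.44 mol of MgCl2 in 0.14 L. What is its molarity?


M = n/V = 0.44/0.14 = 3.143 mol/L

3.143 M


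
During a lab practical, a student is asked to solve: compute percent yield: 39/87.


% yield = actual/theoretical × 100
= 39/87 × 100
= 44.83%

44.83%


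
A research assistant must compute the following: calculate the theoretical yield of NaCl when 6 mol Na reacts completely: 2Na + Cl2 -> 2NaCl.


Mole ratio NaCl:Na = 2:2
n(NaCl) = 6 × 2/2 = 6.000 mol
mass = 6.000 × 58.44 = 350.64 g

350.64 g


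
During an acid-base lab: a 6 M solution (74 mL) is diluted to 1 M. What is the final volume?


C1V1 = C2V2
6 × 74 = 1 × V2
V2 = 444/1 = 444.0 mL

444.0 mL


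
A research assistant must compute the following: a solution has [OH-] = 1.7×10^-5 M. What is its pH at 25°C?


pOH = -log10([OH-]) = -log10(1.7×10^-5)
= 5 - log10(1.7) = 4.77
pH = 14 - pOH = 14 - 4.77 = 9.23

9.23


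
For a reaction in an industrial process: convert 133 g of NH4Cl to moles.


M(NH4Cl) = 53.49 g/mol
n = mass/M = 133/53.49 = 2.4864 mol

2.4864 mol


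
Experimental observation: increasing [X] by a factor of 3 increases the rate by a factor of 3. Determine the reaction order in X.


rate ∝ [X]^n
3^n = 3 → n = 1
Order in X: 1

1


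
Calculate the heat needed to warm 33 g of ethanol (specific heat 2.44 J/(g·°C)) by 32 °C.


q = mcΔT = 33 × 2.44 × 32
= 2576.64 J

2576.64 J


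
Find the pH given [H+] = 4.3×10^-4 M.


pH = -log10([H+]) = -log10(4.3×10^-4)
= 4 - log10(4.3)
= 4 - 0.63
= 3.37

3.37


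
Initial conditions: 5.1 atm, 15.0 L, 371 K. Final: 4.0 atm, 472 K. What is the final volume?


P1V1/T1 = P2V2/T2
V2 = P1V1T2/(T1P2)
= 5.1×15.0×472/(371×4.0)
= 24.332 L

24.332 L


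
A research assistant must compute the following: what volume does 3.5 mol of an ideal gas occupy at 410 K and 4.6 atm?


PV = nRT  (R = 0.08206 L·atm/(mol·K))
V = nRT/P = 3.5×0.08206×410/4.6
= 25.599 L

25.599 L


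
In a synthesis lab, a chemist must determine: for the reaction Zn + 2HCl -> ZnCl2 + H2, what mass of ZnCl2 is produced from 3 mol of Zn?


Mole ratio ZnCl2:Zn = 1:1
n(ZnCl2) = 3 × 1/1 = 3.000 mol
mass = 3.000 × 136.28 = 408.84 g

408.84 g


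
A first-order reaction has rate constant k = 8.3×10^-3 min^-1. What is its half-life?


t½ = ln2/k = 0.693147/(8.3×10^-3 min^-1)
= 83.51 min

83.51 min


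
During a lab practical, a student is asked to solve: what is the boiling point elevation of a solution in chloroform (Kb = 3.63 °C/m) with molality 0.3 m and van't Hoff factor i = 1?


ΔTb = Kb × m × i
= 3.63 × 0.3 × 1
= 1.089 °C

1.089 °C


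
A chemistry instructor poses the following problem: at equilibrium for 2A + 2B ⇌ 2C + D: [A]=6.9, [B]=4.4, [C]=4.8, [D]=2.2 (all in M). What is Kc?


Kc = [C]^2[D]/([A]^2[B]^2)
= (4.8^2 × 2.2^1)/(6.9^2 × 4.4^2)
= 50.688/921.7296
= 0.05499

0.05499


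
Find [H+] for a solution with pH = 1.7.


[H+] = 10^(-pH) = 10^(-1.7)
= 2.0×10^-2 M

2.0×10^-2 M


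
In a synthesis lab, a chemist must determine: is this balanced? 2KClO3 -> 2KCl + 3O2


Equation: 2KClO3 -> 2KCl + 3O2
Check atoms: Cl: 2=2, K: 2=2, O: 6=6
Balanced

Yes, balanced


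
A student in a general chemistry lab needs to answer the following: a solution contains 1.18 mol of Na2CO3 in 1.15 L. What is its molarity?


M = n/V = 1.18/1.15 = 1.026 mol/L

1.026 M


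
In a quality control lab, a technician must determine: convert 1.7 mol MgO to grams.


M(MgO) = 40.31 g/mol
mass = n × M = 1.7 × 40.31 = 68.53 g

68.53 g


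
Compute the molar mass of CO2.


M(CO2) = 1×12.01 + 2×16.0
= 12.01 + 32.0
= 44.01 g/mol

44.01 g/mol


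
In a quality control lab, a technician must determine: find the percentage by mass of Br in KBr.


M(KBr) = 1×39.1 + 1×79.9 = 119.00 g/mol
Mass of Br = 1 × 79.9 = 79.90 g/mol
% Br = 79.90/119.00 × 100 = 67.14%

67.14%


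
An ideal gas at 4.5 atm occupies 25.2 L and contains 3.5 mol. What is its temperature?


PV = nRT  (R = 0.08206 L·atm/(mol·K))
T = PV/(nR) = 4.5×25.2/(3.5×0.08206)
= 113.40/0.287210
= 394.83 K

394.83 K


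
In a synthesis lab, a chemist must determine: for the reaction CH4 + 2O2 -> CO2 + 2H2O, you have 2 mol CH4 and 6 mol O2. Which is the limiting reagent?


Mole ratio available / coefficient:
  CH4: 2/1 = 2.000
  O2: 6/2 = 3.000
Smaller ratio is limiting.

CH4


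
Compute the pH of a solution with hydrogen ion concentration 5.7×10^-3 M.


pH = -log10([H+]) = -log10(5.7×10^-3)
= 3 - log10(5.7)
= 3 - 0.76
= 2.24

2.24


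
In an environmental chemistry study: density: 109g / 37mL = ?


ρ = mass/volume
= 109/37
= 2.946 g/mL

2.946 g/mL


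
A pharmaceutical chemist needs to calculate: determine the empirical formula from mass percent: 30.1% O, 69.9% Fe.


Assume 100 g sample. Moles of each element:
  O: 30.1/16.0 = 1.881 mol
  Fe: 69.9/55.85 = 1.252 mol
Divide by smallest (1.252):
  O: 1.881/1.252 = 1.5
  Fe: 1.252/1.252 = 1.0
Multiply all ratios by 2 to obtain whole numbers.
Empirical formula: Fe2O3

Fe2O3


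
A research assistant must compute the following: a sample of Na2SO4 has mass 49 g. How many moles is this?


M(Na2SO4) = 142.05 g/mol
n = mass/M = 49/142.05 = 0.3449 mol

0.3449 mol


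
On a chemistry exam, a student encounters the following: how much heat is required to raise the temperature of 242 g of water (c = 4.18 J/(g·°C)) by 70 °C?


q = mcΔT = 242 × 4.18 × 70
= 70809.20 J

70809.20 J


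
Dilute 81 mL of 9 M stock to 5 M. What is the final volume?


C1V1 = C2V2
9 × 81 = 5 × V2
V2 = 729/5 = 145.8 mL

145.8 mL


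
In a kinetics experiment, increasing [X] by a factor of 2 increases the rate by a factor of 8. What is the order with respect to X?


rate ∝ [X]^n
2^n = 8 → n = 3
Order in X: 3

3


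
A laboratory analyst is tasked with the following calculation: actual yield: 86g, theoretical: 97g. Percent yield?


% yield = actual/theoretical × 100
= 86/97 × 100
= 88.66%

88.66%


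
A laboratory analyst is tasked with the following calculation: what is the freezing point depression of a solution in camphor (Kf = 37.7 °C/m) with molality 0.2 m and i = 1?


ΔTf = Kf × m × i
= 37.7 × 0.2 × 1
= 7.54 °C

7.54 °C


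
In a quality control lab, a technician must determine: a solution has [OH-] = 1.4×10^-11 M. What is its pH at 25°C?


pOH = -log10([OH-]) = -log10(1.4×10^-11)
= 11 - log10(1.4) = 10.85
pH = 14 - pOH = 14 - 10.85 = 3.15

3.15


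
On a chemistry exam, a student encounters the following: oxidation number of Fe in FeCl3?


x + 3(-1) = 0, so x = +3
Oxidation number: +3

+3


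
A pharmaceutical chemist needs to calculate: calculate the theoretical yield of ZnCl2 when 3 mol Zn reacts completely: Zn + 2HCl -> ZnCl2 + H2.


Mole ratio ZnCl2:Zn = 1:1
n(ZnCl2) = 3 × 1/1 = 3.000 mol
mass = 3.000 × 136.28 = 408.84 g

408.84 g


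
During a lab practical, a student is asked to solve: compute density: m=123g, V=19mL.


ρ = mass/volume
= 123/19
= 6.474 g/mL

6.474 g/mL


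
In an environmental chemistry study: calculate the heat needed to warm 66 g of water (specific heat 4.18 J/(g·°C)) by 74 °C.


q = mcΔT = 66 × 4.18 × 74
= 20415.12 J

20415.12 J


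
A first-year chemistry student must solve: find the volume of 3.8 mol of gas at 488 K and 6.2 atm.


PV = nRT  (R = 0.08206 L·atm/(mol·K))
V = nRT/P = 3.8×0.08206×488/6.2
= 24.544 L

24.544 L


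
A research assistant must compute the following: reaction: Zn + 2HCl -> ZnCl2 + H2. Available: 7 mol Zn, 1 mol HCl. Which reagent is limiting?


Mole ratio available / coefficient:
  Zn: 7/1 = 7.000
  HCl: 1/2 = 0.500
Smaller ratio is limiting.

HCl


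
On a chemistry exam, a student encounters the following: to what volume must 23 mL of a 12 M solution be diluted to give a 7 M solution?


C1V1 = C2V2
12 × 23 = 7 × V2
V2 = 276/7 = 39.43 mL

39.43 mL


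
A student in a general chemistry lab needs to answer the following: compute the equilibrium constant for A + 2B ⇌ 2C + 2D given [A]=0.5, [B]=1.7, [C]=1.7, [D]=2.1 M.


Kc = [C]^2[D]^2/([A][B]^2)
= (1.7^2 × 2.1^2)/(0.5^1 × 1.7^2)
= 12.7449/1.445
= 8.820

8.820


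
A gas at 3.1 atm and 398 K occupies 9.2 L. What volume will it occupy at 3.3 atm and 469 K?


P1V1/T1 = P2V2/T2
V2 = P1V1T2/(T1P2)
= 3.1×9.2×469/(398×3.3)
= 10.184 L

10.184 L


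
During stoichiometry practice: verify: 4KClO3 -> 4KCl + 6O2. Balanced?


Equation: 4KClO3 -> 4KCl + 6O2
Check atoms: Cl: 4=4, K: 4=4, O: 12=12
Balanced

Yes, balanced


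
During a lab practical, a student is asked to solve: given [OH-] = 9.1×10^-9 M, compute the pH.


pOH = -log10([OH-]) = -log10(9.1×10^-9)
= 9 - log10(9.1) = 8.04
pH = 14 - pOH = 14 - 8.04 = 5.96

5.96


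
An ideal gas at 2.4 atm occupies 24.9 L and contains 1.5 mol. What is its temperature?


PV = nRT  (R = 0.08206 L·atm/(mol·K))
T = PV/(nR) = 2.4×24.9/(1.5×0.08206)
= 59.76/0.123090
= 485.50 K

485.50 K


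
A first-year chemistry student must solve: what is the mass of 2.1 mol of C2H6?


M(C2H6) = 30.07 g/mol
mass = n × M = 2.1 × 30.07 = 63.15 g

63.15 g


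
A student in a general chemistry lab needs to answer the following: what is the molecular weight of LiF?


M(LiF) = 1×6.94 + 1×19.0
= 6.94 + 19.0
= 25.94 g/mol

25.94 g/mol


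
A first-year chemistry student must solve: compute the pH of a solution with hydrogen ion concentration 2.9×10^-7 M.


pH = -log10([H+]) = -log10(2.9×10^-7)
= 7 - log10(2.9)
= 7 - 0.46
= 6.54

6.54


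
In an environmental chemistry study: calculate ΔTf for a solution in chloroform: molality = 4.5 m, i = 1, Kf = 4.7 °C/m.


ΔTf = Kf × m × i
= 4.7 × 4.5 × 1
= 21.15 °C

21.15 °C


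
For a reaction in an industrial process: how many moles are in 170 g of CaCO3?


M(CaCO3) = 100.09 g/mol
n = mass/M = 170/100.09 = 1.6985 mol

1.6985 mol


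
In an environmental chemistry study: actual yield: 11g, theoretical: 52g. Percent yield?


% yield = actual/theoretical × 100
= 11/52 × 100
= 21.15%

21.15%


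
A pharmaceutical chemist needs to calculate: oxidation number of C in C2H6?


2x + 6(+1) = 0, so x = -3
Oxidation number: -3

-3


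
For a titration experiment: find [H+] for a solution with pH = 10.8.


[H+] = 10^(-pH) = 10^(-10.8)
= 1.58×10^-11 M

1.58×10^-11 M


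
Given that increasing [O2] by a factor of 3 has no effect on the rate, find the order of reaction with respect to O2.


rate ∝ [O2]^n
rate ∝ [O2]^0
Order in O2: 0

0


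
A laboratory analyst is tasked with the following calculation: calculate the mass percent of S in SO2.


M(SO2) = 1×32.07 + 2×16.0 = 64.07 g/mol
Mass of S = 1 × 32.07 = 32.07 g/mol
% S = 32.07/64.07 × 100 = 50.05%

50.05%


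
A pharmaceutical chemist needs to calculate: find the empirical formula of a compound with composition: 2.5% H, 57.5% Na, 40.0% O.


Assume 100 g sample. Moles of each element:
  H: 2.5/1.008 = 2.48 mol
  Na: 57.5/22.99 = 2.501 mol
  O: 40.0/16.0 = 2.5 mol
Divide by smallest (2.48):
  H: 2.48/2.48 = 1.0
  Na: 2.501/2.48 = 1.01
  O: 2.5/2.48 = 1.01
Empirical formula: NaOH

NaOH


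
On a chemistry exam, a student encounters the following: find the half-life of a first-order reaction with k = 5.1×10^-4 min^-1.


t½ = ln2/k = 0.693147/(5.1×10^-4 min^-1)
= 1359 min

1359 min


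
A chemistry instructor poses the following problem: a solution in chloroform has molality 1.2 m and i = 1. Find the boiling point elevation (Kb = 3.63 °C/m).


ΔTb = Kb × m × i
= 3.63 × 1.2 × 1
= 4.356 °C

4.356 °C


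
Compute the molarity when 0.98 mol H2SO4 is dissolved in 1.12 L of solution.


M = n/V = 0.98/1.12 = 0.875 mol/L

0.875 M


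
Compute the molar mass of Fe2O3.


M(Fe2O3) = 2×55.85 + 3×16.0
= 111.7 + 48.0
= 159.7 g/mol

159.7 g/mol


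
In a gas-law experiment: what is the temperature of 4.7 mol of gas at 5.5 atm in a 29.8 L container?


PV = nRT  (R = 0.08206 L·atm/(mol·K))
T = PV/(nR) = 5.5×29.8/(4.7×0.08206)
= 163.90/0.385682
= 424.96 K

424.96 K


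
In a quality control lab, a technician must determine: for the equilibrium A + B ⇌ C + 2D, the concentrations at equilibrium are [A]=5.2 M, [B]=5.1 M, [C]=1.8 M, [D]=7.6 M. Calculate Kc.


Kc = [C][D]^2/([A][B])
= (1.8^1 × 7.6^2)/(5.2^1 × 5.1^1)
= 103.968/26.52
= 3.920

3.920


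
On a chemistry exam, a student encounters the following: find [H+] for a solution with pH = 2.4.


[H+] = 10^(-pH) = 10^(-2.4)
= 3.98×10^-3 M

3.98×10^-3 M


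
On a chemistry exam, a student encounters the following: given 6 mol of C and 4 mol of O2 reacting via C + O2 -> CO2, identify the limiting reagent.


Mole ratio available / coefficient:
  C: 6/1 = 6.000
  O2: 4/1 = 4.000
Smaller ratio is limiting.

O2


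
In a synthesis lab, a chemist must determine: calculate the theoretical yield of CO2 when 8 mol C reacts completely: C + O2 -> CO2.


Mole ratio CO2:C = 1:1
n(CO2) = 8 × 1/1 = 8.000 mol
mass = 8.000 × 44.01 = 352.08 g

352.08 g


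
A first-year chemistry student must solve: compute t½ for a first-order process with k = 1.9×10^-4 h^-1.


t½ = ln2/k = 0.693147/(1.9×10^-4 h^-1)
= 3648 h

3648 h


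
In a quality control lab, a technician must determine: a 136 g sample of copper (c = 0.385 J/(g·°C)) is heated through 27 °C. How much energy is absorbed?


q = mcΔT = 136 × 0.385 × 27
= 1413.72 J

1413.72 J


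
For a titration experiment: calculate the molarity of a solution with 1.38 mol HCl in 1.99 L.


M = n/V = 1.38/1.99 = 0.693 mol/L

0.693 M


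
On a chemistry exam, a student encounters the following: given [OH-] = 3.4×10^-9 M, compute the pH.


pOH = -log10([OH-]) = -log10(3.4×10^-9)
= 9 - log10(3.4) = 8.47
pH = 14 - pOH = 14 - 8.47 = 5.53

5.53


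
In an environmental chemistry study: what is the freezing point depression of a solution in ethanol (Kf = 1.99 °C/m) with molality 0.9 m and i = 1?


ΔTf = Kf × m × i
= 1.99 × 0.9 × 1
= 1.791 °C

1.791 °C


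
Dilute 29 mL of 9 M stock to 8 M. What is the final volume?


C1V1 = C2V2
9 × 29 = 8 × V2
V2 = 261/8 = 32.62 mL

32.62 mL


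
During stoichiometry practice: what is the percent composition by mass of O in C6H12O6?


M(C6H12O6) = 6×12.01 + 12×1.008 + 6×16.0 = 180.156 g/mol
Mass of O = 6 × 16.0 = 96.00 g/mol
% O = 96.00/180.156 × 100 = 53.29%

53.29%


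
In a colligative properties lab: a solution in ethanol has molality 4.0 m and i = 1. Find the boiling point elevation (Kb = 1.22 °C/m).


ΔTb = Kb × m × i
= 1.22 × 4.0 × 1
= 4.88 °C

4.88 °C


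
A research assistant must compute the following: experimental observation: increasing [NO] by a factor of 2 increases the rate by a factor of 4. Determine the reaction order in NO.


rate ∝ [NO]^n
2^n = 4 → n = 2
Order in NO: 2

2


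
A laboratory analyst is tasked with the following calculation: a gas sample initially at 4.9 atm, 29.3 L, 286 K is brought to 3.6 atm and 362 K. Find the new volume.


P1V1/T1 = P2V2/T2
V2 = P1V1T2/(T1P2)
= 4.9×29.3×362/(286×3.6)
= 50.478 L

50.478 L


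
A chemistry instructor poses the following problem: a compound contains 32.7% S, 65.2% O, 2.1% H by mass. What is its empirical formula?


Assume 100 g sample. Moles of each element:
  S: 32.7/32.07 = 1.02 mol
  O: 65.2/16.0 = 4.075 mol
  H: 2.1/1.008 = 2.083 mol
Divide by smallest (1.02):
  S: 1.02/1.02 = 1.0
  O: 4.075/1.02 = 4.0
  H: 2.083/1.02 = 2.04
Empirical formula: H2SO4

H2SO4


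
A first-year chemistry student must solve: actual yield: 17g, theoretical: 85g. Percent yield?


% yield = actual/theoretical × 100
= 17/85 × 100
= 20.0%

20.0%


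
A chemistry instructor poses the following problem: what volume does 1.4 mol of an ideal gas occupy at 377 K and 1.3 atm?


PV = nRT  (R = 0.08206 L·atm/(mol·K))
V = nRT/P = 1.4×0.08206×377/1.3
= 33.316 L

33.316 L


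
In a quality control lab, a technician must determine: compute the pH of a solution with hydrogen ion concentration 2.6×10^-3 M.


pH = -log10([H+]) = -log10(2.6×10^-3)
= 3 - log10(2.6)
= 3 - 0.41
= 2.59

2.59


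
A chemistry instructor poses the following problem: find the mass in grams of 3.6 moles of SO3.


M(SO3) = 80.07 g/mol
mass = n × M = 3.6 × 80.07 = 288.25 g

288.25 g


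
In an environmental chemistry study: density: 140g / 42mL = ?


ρ = mass/volume
= 140/42
= 3.333 g/mL

3.333 g/mL


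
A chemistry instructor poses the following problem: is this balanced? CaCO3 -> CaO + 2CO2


Equation: CaCO3 -> CaO + 2CO2
Check atoms: C: 1≠2, Ca: 1=1, O: 3≠5
Not balanced

No, not balanced


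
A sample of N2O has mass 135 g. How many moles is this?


M(N2O) = 44.02 g/mol
n = mass/M = 135/44.02 = 3.0668 mol

3.0668 mol


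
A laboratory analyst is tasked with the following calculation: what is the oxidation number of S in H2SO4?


2(+1) + x + 4(-2) = 0, so x = +6
Oxidation number: +6

+6


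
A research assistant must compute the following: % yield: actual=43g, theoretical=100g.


% yield = actual/theoretical × 100
= 43/100 × 100
= 43.0%

43.0%


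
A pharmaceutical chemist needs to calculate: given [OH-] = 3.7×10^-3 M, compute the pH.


pOH = -log10([OH-]) = -log10(3.7×10^-3)
= 3 - log10(3.7) = 2.43
pH = 14 - pOH = 14 - 2.43 = 11.57

11.57


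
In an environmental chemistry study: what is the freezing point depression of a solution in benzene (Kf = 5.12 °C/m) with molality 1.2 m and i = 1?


ΔTf = Kf × m × i
= 5.12 × 1.2 × 1
= 6.144 °C

6.144 °C


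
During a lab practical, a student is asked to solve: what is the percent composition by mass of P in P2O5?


M(P2O5) = 2×30.97 + 5×16.0 = 141.94 g/mol
Mass of P = 2 × 30.97 = 61.94 g/mol
% P = 61.94/141.94 × 100 = 43.64%

43.64%


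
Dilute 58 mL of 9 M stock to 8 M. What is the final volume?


C1V1 = C2V2
9 × 58 = 8 × V2
V2 = 522/8 = 65.25 mL

65.25 mL


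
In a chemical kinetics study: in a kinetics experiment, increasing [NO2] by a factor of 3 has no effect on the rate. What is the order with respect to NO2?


rate ∝ [NO2]^n
rate ∝ [NO2]^0
Order in NO2: 0

0


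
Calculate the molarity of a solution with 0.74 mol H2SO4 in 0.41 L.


M = n/V = 0.74/0.41 = 1.805 mol/L

1.805 M


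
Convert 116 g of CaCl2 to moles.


M(CaCl2) = 110.98 g/mol
n = mass/M = 116/110.98 = 1.0452 mol

1.0452 mol


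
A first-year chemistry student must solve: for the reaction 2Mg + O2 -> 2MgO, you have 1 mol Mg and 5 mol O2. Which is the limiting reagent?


Mole ratio available / coefficient:
  Mg: 1/2 = 0.500
  O2: 5/1 = 5.000
Smaller ratio is limiting.

Mg


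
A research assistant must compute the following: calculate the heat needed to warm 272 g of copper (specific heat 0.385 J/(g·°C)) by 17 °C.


q = mcΔT = 272 × 0.385 × 17
= 1780.24 J

1780.24 J


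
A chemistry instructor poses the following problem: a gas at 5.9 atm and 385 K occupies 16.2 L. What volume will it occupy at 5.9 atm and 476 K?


P1V1/T1 = P2V2/T2
V2 = P1V1T2/(T1P2)
= 5.9×16.2×476/(385×5.9)
= 20.029 L

20.029 L


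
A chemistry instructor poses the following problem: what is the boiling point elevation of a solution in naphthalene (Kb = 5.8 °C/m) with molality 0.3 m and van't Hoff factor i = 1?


ΔTb = Kb × m × i
= 5.8 × 0.3 × 1
= 1.74 °C

1.74 °C


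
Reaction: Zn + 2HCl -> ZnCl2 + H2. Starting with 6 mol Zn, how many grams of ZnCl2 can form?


Mole ratio ZnCl2:Zn = 1:1
n(ZnCl2) = 6 × 1/1 = 6.000 mol
mass = 6.000 × 136.28 = 817.68 g

817.68 g


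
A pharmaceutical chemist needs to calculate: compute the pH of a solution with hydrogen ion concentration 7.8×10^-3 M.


pH = -log10([H+]) = -log10(7.8×10^-3)
= 3 - log10(7.8)
= 3 - 0.89
= 2.11

2.11


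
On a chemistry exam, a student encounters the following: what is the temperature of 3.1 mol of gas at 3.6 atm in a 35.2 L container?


PV = nRT  (R = 0.08206 L·atm/(mol·K))
T = PV/(nR) = 3.6×35.2/(3.1×0.08206)
= 126.72/0.254386
= 498.14 K

498.14 K


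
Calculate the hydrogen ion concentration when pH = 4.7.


[H+] = 10^(-pH) = 10^(-4.7)
= 2.0×10^-5 M

2.0×10^-5 M


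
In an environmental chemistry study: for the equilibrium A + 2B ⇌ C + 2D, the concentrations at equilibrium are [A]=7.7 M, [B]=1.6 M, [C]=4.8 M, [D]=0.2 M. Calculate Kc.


Kc = [C][D]^2/([A][B]^2)
= (4.8^1 × 0.2^2)/(7.7^1 × 1.6^2)
= 0.192/19.712
= 0.009740

0.009740


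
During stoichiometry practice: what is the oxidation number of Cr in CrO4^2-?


x + 4(-2) = -2, so x = +6
Oxidation number: +6

+6


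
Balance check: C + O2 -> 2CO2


Equation: C + O2 -> 2CO2
Check atoms: C: 1≠2, O: 2≠4
Not balanced

No, not balanced


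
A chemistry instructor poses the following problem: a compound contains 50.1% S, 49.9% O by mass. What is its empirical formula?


Assume 100 g sample. Moles of each element:
  S: 50.1/32.07 = 1.562 mol
  O: 49.9/16.0 = 3.119 mol
Divide by smallest (1.562):
  S: 1.562/1.562 = 1.0
  O: 3.119/1.562 = 2.0
Empirical formula: SO2

SO2


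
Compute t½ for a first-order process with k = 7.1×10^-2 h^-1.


t½ = ln2/k = 0.693147/(7.1×10^-2 h^-1)
= 9.763 h

9.763 h


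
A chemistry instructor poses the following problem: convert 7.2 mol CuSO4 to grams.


M(CuSO4) = 159.62 g/mol
mass = n × M = 7.2 × 159.62 = 1149.26 g

1149.26 g


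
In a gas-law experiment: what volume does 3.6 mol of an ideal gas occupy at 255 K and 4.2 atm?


PV = nRT  (R = 0.08206 L·atm/(mol·K))
V = nRT/P = 3.6×0.08206×255/4.2
= 17.936 L

17.936 L


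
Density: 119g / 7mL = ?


ρ = mass/volume
= 119/7
= 17.0 g/mL

17.0 g/mL


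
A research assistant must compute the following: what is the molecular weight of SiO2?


M(SiO2) = 1×28.09 + 2×16.0
= 28.09 + 32.0
= 60.09 g/mol

60.09 g/mol


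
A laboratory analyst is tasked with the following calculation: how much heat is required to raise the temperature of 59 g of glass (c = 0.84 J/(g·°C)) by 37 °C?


q = mcΔT = 59 × 0.84 × 37
= 1833.72 J

1833.72 J


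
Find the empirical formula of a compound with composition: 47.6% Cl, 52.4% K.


Assume 100 g sample. Moles of each element:
  Cl: 47.6/35.45 = 1.343 mol
  K: 52.4/39.1 = 1.34 mol
Divide by smallest (1.34):
  Cl: 1.343/1.34 = 1.0
  K: 1.34/1.34 = 1.0
Empirical formula: KCl

KCl


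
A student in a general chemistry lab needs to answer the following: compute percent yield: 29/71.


% yield = actual/theoretical × 100
= 29/71 × 100
= 40.85%

40.85%


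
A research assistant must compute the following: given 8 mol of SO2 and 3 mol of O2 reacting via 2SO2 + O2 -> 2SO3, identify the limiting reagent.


Mole ratio available / coefficient:
  SO2: 8/2 = 4.000
  O2: 3/1 = 3.000
Smaller ratio is limiting.

O2


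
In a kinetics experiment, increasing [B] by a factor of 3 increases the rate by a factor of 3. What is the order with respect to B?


rate ∝ [B]^n
3^n = 3 → n = 1
Order in B: 1

1


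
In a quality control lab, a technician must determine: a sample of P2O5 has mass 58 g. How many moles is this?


M(P2O5) = 141.94 g/mol
n = mass/M = 58/141.94 = 0.4086 mol

0.4086 mol


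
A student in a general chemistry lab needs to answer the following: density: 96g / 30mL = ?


ρ = mass/volume
= 96/30
= 3.2 g/mL

3.2 g/mL


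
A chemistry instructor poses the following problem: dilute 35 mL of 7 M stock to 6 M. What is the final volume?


C1V1 = C2V2
7 × 35 = 6 × V2
V2 = 245/6 = 40.83 mL

40.83 mL


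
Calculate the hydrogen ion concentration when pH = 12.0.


[H+] = 10^(-pH) = 10^(-12.0)
= 1.0×10^-12 M

1.0×10^-12 M


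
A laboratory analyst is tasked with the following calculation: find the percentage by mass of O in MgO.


M(MgO) = 1×24.31 + 1×16.0 = 40.31 g/mol
Mass of O = 1 × 16.0 = 16.00 g/mol
% O = 16.00/40.31 × 100 = 39.69%

39.69%


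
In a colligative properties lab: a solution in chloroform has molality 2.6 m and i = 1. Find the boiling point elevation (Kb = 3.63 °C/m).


ΔTb = Kb × m × i
= 3.63 × 2.6 × 1
= 9.438 °C

9.438 °C


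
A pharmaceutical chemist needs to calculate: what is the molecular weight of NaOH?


M(NaOH) = 1×22.99 + 1×16.0 + 1×1.008
= 22.99 + 16.0 + 1.01
= 40.0 g/mol

40.0 g/mol


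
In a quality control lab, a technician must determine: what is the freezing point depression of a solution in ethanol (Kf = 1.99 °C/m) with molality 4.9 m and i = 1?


ΔTf = Kf × m × i
= 1.99 × 4.9 × 1
= 9.751 °C

9.751 °C


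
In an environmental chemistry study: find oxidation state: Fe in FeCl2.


x + 2(-1) = 0, so x = +2
Oxidation number: +2

+2


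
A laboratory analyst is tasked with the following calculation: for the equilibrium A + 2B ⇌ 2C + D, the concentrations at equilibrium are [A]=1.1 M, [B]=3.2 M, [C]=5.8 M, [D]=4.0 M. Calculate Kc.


Kc = [C]^2[D]/([A][B]^2)
= (5.8^2 × 4.0^1)/(1.1^1 × 3.2^2)
= 134.56/11.264
= 11.95

11.95


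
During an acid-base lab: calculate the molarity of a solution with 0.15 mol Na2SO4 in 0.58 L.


M = n/V = 0.15/0.58 = 0.259 mol/L

0.259 M


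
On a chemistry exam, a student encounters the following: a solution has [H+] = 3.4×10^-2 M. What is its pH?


pH = -log10([H+]) = -log10(3.4×10^-2)
= 2 - log10(3.4)
= 2 - 0.53
= 1.47

1.47


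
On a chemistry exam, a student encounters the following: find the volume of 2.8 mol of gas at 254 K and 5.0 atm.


PV = nRT  (R = 0.08206 L·atm/(mol·K))
V = nRT/P = 2.8×0.08206×254/5.0
= 11.672 L

11.672 L


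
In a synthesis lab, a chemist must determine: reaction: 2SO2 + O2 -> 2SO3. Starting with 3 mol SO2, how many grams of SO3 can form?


Mole ratio SO3:SO2 = 2:2
n(SO3) = 3 × 2/2 = 3.000 mol
mass = 3.000 × 80.07 = 240.21 g

240.21 g


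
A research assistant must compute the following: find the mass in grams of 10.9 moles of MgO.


M(MgO) = 40.31 g/mol
mass = n × M = 10.9 × 40.31 = 439.38 g

439.38 g


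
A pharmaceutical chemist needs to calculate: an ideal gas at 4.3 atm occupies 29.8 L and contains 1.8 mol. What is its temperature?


PV = nRT  (R = 0.08206 L·atm/(mol·K))
T = PV/(nR) = 4.3×29.8/(1.8×0.08206)
= 128.14/0.147708
= 867.52 K

867.52 K


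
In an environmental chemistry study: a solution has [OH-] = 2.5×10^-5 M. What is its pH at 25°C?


pOH = -log10([OH-]) = -log10(2.5×10^-5)
= 5 - log10(2.5) = 4.6
pH = 14 - pOH = 14 - 4.6 = 9.4

9.4


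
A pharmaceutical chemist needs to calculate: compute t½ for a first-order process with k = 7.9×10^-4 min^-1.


t½ = ln2/k = 0.693147/(7.9×10^-4 min^-1)
= 877.4 min

877.4 min


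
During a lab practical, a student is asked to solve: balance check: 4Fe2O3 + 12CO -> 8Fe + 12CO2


Equation: 4Fe2O3 + 12CO -> 8Fe + 12CO2
Check atoms: C: 12=12, Fe: 8=8, O: 24=24
Balanced

Yes, balanced


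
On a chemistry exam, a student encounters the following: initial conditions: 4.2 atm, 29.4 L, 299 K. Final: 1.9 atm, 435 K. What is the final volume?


P1V1/T1 = P2V2/T2
V2 = P1V1T2/(T1P2)
= 4.2×29.4×435/(299×1.9)
= 94.55 L

94.55 L


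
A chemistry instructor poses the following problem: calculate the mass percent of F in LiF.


M(LiF) = 1×6.94 + 1×19.0 = 25.94 g/mol
Mass of F = 1 × 19.0 = 19.00 g/mol
% F = 19.00/25.94 × 100 = 73.25%

73.25%


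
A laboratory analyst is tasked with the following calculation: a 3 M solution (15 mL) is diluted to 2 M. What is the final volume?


C1V1 = C2V2
3 × 15 = 2 × V2
V2 = 45/2 = 22.5 mL

22.5 mL


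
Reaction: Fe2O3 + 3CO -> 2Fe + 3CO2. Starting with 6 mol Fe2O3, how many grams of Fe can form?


Mole ratio Fe:Fe2O3 = 2:1
n(Fe) = 6 × 2/1 = 12.000 mol
mass = 12.000 × 55.85 = 670.2 g

670.2 g


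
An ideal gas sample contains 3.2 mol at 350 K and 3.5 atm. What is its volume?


PV = nRT  (R = 0.08206 L·atm/(mol·K))
V = nRT/P = 3.2×0.08206×350/3.5
= 26.259 L

26.259 L


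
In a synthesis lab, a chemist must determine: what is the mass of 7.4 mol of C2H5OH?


M(C2H5OH) = 46.07 g/mol
mass = n × M = 7.4 × 46.07 = 340.92 g

340.92 g


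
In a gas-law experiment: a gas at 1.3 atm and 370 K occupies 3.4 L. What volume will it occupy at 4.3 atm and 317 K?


P1V1/T1 = P2V2/T2
V2 = P1V1T2/(T1P2)
= 1.3×3.4×317/(370×4.3)
= 0.881 L

0.881 L


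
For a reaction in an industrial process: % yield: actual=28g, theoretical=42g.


% yield = actual/theoretical × 100
= 28/42 × 100
= 66.67%

66.67%


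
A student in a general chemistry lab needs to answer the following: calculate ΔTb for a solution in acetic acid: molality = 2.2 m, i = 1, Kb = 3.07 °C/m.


ΔTb = Kb × m × i
= 3.07 × 2.2 × 1
= 6.754 °C

6.754 °C


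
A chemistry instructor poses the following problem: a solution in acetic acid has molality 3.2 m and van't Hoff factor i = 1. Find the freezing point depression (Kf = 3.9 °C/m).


ΔTf = Kf × m × i
= 3.9 × 3.2 × 1
= 12.48 °C

12.48 °C


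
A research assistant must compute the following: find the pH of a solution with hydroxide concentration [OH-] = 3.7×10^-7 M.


pOH = -log10([OH-]) = -log10(3.7×10^-7)
= 7 - log10(3.7) = 6.43
pH = 14 - pOH = 14 - 6.43 = 7.57

7.57


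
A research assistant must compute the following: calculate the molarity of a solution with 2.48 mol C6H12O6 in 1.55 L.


M = n/V = 2.48/1.55 = 1.600 mol/L

1.600 M


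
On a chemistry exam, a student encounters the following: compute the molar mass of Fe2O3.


M(Fe2O3) = 2×55.85 + 3×16.0
= 111.7 + 48.0
= 159.7 g/mol

159.7 g/mol


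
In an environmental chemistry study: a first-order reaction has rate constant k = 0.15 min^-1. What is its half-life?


t½ = ln2/k = 0.693147/(0.15 min^-1)
= 4.621 min

4.621 min


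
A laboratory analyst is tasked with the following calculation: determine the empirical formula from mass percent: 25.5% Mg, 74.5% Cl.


Assume 100 g sample. Moles of each element:
  Mg: 25.5/24.31 = 1.049 mol
  Cl: 74.5/35.45 = 2.102 mol
Divide by smallest (1.049):
  Mg: 1.049/1.049 = 1.0
  Cl: 2.102/1.049 = 2.0
Empirical formula: MgCl2

MgCl2


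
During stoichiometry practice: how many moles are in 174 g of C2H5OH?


M(C2H5OH) = 46.07 g/mol
n = mass/M = 174/46.07 = 3.7769 mol

3.7769 mol


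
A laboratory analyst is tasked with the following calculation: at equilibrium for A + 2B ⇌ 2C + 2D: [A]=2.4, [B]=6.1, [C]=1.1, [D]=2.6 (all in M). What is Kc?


Kc = [C]^2[D]^2/([A][B]^2)
= (1.1^2 × 2.6^2)/(2.4^1 × 6.1^2)
= 8.1796/89.304
= 0.09159

0.09159


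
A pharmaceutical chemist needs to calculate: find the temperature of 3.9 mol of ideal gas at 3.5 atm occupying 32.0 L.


PV = nRT  (R = 0.08206 L·atm/(mol·K))
T = PV/(nR) = 3.5×32.0/(3.9×0.08206)
= 112.00/0.320034
= 349.96 K

349.96 K


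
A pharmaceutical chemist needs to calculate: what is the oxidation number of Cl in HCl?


halide: -1
Oxidation number: -1

-1


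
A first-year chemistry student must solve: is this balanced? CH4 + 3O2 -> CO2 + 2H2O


Equation: CH4 + 3O2 -> CO2 + 2H2O
Check atoms: C: 1=1, H: 4=4, O: 6≠4
Not balanced

No, not balanced


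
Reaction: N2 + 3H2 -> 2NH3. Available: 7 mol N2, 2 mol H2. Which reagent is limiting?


Mole ratio available / coefficient:
  N2: 7/1 = 7.000
  H2: 2/3 = 0.667
Smaller ratio is limiting.

H2


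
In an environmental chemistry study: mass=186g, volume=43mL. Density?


ρ = mass/volume
= 186/43
= 4.326 g/mL

4.326 g/mL


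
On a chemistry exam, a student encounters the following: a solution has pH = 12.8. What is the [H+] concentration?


[H+] = 10^(-pH) = 10^(-12.8)
= 1.58×10^-13 M

1.58×10^-13 M


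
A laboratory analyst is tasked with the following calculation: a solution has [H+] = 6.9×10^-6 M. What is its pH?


pH = -log10([H+]) = -log10(6.9×10^-6)
= 6 - log10(6.9)
= 6 - 0.84
= 5.16

5.16


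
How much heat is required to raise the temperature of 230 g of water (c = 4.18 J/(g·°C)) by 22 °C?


q = mcΔT = 230 × 4.18 × 22
= 21150.80 J

21150.80 J


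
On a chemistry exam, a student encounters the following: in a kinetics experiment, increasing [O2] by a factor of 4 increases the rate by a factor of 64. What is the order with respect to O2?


rate ∝ [O2]^n
4^n = 64 → n = 3
Order in O2: 3

3


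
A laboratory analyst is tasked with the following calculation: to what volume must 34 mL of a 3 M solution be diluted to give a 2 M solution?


C1V1 = C2V2
3 × 34 = 2 × V2
V2 = 102/2 = 51.0 mL

51.0 mL


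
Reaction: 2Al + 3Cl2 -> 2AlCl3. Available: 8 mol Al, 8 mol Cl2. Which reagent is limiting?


Mole ratio available / coefficient:
  Al: 8/2 = 4.000
  Cl2: 8/3 = 2.667
Smaller ratio is limiting.

Cl2


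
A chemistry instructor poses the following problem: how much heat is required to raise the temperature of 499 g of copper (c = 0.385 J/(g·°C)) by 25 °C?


q = mcΔT = 499 × 0.385 × 25
= 4802.88 J

4802.88 J
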